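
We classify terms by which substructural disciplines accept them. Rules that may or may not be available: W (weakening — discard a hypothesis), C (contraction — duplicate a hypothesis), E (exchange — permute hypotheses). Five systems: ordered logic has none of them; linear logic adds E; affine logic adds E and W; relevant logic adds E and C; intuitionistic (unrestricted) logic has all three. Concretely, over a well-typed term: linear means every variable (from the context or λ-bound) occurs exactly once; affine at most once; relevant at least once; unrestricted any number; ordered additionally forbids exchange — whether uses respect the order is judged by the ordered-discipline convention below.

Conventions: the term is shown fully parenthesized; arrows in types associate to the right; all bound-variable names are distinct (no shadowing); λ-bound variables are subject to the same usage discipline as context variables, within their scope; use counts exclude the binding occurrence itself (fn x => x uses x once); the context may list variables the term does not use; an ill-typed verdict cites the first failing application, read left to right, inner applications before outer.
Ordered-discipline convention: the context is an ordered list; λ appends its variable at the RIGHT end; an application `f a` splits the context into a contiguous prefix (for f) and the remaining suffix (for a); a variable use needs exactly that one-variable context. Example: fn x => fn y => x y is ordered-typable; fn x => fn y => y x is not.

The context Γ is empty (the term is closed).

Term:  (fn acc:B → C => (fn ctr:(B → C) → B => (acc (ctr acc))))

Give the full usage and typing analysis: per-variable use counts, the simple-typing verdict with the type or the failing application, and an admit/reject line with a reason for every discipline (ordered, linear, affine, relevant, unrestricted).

variable uses: acc [bound]: 2, ctr [bound]: 1
order of uses: acc, ctr, acc
typing: the term checks, with type (B → C) → ((B → C) → B) → C
ordered: ✗, uses contraction: acc ×2
linear: ✗, uses contraction: acc ×2
affine: ✗, uses contraction: acc ×2
relevant: ✓, every one of acc, ctr appears
unrestricted: ✓, type-checks ((B → C) → ((B → C) → B) → C) and nothing is barred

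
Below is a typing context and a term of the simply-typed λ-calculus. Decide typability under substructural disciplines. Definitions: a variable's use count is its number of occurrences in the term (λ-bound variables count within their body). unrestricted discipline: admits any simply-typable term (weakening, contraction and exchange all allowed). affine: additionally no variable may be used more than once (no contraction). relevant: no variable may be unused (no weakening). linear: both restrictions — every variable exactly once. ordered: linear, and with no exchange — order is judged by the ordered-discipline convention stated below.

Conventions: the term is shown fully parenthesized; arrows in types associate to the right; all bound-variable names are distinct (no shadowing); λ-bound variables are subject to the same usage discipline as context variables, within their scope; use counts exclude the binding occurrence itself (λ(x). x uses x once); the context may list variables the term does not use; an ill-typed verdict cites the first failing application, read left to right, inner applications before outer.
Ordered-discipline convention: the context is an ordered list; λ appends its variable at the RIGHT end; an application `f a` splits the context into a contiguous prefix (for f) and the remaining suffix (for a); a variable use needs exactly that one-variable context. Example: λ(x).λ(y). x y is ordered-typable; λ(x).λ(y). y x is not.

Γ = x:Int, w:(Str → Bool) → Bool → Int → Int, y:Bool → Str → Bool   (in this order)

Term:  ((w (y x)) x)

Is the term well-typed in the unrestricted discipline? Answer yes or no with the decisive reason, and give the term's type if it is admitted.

no — fails simple typing
usage: x: 2×; w: 1×; y: 1×
uses in reading order: w, y, x, x
typing: ill-typed: an argument Int mismatches the expected Bool
summary: ordered ✗ · linear ✗ · affine ✗ · relevant ✗ · unrestricted ✗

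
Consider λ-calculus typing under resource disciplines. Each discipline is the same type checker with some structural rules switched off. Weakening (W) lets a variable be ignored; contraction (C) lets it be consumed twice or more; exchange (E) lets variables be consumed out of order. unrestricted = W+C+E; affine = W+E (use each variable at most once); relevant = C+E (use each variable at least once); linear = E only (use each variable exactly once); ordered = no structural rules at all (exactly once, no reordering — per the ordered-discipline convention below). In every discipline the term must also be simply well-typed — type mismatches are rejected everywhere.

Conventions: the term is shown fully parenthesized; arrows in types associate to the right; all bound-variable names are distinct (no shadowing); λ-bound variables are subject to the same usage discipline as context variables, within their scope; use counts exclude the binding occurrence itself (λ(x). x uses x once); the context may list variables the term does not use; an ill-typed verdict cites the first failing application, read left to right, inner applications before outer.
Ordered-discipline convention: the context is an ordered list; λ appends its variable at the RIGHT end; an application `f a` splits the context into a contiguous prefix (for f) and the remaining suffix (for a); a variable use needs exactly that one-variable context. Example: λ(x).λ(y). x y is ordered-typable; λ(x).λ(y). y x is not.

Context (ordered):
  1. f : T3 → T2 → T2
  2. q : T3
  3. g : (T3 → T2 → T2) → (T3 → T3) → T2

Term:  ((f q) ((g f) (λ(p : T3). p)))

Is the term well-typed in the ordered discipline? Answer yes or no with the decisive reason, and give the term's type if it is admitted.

no — repeated use of f ×2
usage: f: 2×; q: 1×; g: 1×; p (bound): 1×
uses in reading order: f, q, g, f, p
typing: well-typed — term : T2
summary: ordered ✗ | linear ✗ | affine ✗ | relevant ✓ | unrestricted ✓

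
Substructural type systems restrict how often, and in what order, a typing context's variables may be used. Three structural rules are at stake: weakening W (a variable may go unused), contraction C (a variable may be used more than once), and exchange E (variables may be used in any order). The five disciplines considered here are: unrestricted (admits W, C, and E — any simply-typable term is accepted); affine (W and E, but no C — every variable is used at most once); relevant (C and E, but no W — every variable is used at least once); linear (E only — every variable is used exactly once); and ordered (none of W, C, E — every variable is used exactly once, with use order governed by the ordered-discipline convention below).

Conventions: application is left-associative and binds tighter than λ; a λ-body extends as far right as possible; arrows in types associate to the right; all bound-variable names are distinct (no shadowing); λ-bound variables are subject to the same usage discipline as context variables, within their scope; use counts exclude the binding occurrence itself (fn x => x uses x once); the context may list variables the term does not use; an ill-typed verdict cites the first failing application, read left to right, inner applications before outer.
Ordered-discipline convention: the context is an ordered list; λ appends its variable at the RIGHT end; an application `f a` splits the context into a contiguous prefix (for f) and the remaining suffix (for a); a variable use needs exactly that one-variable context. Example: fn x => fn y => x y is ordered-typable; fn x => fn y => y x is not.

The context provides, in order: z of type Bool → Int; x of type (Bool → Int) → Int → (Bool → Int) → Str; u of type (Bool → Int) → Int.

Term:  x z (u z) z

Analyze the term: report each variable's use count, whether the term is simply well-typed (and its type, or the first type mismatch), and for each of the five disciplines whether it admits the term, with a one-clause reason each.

usage: z ×3; x ×1; u ×1
order of uses: x, z, u, z, z
typing: the term checks, with type Str
ordered: ✗, uses contraction: z ×3
linear: ✗, uses contraction: z ×3
affine: ✗, uses contraction: z ×3
relevant: ✓, z, x, u: all used, weakening unneeded
unrestricted: ✓, type-checks (Str) and nothing is barred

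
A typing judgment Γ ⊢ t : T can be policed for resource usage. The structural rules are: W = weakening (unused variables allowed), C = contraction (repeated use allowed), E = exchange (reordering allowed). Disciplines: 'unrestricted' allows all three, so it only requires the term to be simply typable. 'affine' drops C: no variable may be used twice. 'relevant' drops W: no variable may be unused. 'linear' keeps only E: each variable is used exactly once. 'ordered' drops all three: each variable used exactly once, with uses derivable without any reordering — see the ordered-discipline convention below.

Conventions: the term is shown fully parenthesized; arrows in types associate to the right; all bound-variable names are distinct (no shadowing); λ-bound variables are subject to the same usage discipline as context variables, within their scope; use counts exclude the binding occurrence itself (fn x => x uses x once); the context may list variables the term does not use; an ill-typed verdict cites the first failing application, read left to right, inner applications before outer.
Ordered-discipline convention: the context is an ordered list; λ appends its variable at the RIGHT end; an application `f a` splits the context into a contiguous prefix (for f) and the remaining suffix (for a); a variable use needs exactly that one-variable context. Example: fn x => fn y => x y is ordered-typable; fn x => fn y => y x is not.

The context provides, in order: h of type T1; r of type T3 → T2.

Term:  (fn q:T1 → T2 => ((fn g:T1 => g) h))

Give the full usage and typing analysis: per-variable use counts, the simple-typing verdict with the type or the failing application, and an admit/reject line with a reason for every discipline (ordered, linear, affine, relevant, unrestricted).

usage: h: 1, r: 0, q (λ-bound): 0, g (λ-bound): 1
order of uses: g, h
typing: ✓ — (T1 → T2) → T1
ordered: ✗, r, q left unused
linear: ✗, r, q left unused
affine: ✓, no duplicate uses among h, r, q, g
relevant: ✗, r, q left unused
unrestricted: ✓, type-checks ((T1 → T2) → T1) and nothing is barred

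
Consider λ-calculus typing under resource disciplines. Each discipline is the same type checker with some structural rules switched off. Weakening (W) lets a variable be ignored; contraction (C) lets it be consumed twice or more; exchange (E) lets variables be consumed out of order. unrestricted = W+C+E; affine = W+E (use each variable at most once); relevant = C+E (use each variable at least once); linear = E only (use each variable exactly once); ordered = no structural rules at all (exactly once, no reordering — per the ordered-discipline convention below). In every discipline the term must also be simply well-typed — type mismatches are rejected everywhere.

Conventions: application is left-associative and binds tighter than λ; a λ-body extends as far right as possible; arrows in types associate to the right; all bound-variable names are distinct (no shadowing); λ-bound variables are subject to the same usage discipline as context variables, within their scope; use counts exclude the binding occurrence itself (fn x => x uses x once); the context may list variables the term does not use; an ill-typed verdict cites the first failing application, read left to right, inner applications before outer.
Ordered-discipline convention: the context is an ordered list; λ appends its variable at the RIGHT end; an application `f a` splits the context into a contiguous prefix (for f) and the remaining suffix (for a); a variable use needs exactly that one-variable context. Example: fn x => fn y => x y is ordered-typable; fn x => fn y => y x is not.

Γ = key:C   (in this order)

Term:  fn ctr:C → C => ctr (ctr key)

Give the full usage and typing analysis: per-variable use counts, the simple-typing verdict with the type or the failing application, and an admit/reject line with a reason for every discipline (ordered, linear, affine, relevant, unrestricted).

use counts: key ×1; ctr (λ-bound) ×2
uses in reading order: ctr, ctr, key
typing: ✓ — (C → C) → C
ordered ✗ (uses contraction: ctr ×2)
linear ✗ (uses contraction: ctr ×2)
affine ✗ (uses contraction: ctr ×2)
relevant ✓ (at least one use each (key, ctr))
unrestricted ✓ (typability at (C → C) → C is all that's needed)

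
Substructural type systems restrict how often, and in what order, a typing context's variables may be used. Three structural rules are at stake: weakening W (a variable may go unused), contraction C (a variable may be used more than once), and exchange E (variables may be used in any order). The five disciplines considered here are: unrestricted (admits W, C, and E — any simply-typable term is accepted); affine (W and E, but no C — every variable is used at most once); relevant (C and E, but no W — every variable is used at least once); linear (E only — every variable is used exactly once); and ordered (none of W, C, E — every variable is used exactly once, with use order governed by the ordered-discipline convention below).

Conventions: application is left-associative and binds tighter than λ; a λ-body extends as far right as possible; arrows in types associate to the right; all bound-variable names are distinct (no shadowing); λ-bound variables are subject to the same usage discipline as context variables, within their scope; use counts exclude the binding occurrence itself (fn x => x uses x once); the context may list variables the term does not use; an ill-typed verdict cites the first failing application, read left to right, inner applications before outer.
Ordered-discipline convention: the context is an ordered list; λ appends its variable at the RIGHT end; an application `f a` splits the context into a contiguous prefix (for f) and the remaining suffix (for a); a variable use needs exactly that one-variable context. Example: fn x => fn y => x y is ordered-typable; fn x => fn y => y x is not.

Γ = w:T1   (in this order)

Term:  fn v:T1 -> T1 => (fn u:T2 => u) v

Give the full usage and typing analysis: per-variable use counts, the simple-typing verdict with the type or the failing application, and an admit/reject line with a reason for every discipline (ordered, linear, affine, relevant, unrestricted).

variable uses: w: 0×, v (λ-bound): 1×, u (λ-bound): 1×
uses in reading order: u, v
typing: ill-typed: a function awaiting T2 gets T1 -> T1
ordered: ✗ — fails simple typing
linear: ✗ — a type mismatch blocks all five
affine: ✗ — the type mismatch rejects it
relevant: ✗ — not simply typable
unrestricted: ✗ — fails simple typing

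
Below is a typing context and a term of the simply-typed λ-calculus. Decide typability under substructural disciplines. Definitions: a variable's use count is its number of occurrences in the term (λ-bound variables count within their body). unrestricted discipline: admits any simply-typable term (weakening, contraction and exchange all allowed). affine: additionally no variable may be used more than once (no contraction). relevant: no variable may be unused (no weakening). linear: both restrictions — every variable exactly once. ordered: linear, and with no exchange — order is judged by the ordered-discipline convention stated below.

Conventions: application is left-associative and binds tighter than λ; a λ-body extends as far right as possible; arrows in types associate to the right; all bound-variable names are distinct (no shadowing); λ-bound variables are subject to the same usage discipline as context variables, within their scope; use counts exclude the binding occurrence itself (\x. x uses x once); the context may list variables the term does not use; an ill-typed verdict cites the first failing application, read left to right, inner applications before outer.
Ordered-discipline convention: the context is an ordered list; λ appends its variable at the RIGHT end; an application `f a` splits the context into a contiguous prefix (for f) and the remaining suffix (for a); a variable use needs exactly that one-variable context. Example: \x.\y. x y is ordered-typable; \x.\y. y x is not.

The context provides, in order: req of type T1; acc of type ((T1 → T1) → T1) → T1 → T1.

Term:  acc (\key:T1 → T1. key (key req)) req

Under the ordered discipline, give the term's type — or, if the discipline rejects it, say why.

not well-typed under ordered — repeated use of req ×2, key ×2
use counts: req: 2×, acc: 1×, key (bound): 2×
order of uses: acc, key, key, req, req
typing: well-typed — term : T1
across the five disciplines: ordered ✗; linear ✗; affine ✗; relevant ✓; unrestricted ✓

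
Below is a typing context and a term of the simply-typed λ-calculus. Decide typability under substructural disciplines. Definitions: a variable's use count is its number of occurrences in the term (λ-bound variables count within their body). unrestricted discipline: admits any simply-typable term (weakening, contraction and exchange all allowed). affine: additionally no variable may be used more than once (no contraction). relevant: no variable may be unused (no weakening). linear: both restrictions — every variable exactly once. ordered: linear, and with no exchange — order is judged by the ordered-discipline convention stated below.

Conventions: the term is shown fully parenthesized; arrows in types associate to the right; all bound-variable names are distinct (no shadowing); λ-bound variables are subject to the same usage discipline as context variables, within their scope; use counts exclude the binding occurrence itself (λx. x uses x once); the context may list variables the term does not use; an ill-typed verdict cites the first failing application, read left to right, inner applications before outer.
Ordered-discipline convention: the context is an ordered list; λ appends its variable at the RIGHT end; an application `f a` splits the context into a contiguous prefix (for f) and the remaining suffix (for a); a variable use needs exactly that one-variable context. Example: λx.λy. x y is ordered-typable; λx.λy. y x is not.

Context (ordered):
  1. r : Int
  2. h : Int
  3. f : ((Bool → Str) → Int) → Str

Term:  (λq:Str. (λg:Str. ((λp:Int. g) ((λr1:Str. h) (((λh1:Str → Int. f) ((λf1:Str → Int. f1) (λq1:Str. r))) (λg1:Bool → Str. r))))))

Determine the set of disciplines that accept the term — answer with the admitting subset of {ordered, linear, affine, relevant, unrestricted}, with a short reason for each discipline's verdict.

accepted by: unrestricted
variable uses: r: 2, h: 1, f: 1, q (λ-bound): 0, g (λ-bound): 1, p (λ-bound): 0, r1 (λ-bound): 0, h1 (λ-bound): 0, f1 (λ-bound): 1, q1 (λ-bound): 0, g1 (λ-bound): 0
order of uses: g, h, f, f1, r, r
typing: the term checks, with type Str → Str → Str
ordered: ✗ — repeated use of r ×2; needs weakening: q, p, r1, h1, q1, g1 unused
linear: ✗ — repeated use of r ×2; needs weakening: q, p, r1, h1, q1, g1 unused
affine: ✗ — repeated use of r ×2
relevant: ✗ — needs weakening: q, p, r1, h1, q1, g1 unused
unrestricted: ✓ — typability at Str → Str → Str is all that's needed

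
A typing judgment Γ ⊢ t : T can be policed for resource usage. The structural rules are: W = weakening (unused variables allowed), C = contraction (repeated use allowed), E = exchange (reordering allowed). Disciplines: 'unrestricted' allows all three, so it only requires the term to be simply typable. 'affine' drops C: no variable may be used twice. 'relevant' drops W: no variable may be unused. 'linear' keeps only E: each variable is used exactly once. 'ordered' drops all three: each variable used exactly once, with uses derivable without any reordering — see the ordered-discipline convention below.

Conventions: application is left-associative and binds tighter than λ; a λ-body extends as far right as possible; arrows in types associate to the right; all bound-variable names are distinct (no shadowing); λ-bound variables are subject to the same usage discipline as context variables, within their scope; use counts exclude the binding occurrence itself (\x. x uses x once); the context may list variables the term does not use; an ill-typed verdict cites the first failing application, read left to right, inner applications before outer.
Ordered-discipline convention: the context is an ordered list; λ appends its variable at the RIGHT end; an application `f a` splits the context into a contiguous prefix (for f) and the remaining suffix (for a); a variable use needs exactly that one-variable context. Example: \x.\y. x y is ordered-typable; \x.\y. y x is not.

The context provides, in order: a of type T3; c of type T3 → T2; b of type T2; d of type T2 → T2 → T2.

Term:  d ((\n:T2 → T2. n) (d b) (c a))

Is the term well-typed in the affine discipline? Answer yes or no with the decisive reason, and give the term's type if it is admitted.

no — d ×2 used more than once (contraction)
counts: a ×1; c ×1; b ×1; d ×2; n (bound) ×1
uses in reading order: d, n, d, b, c, a
typing: the term checks, with type T2 → T2
all disciplines: ordered ✗ | linear ✗ | affine ✗ | relevant ✓ | unrestricted ✓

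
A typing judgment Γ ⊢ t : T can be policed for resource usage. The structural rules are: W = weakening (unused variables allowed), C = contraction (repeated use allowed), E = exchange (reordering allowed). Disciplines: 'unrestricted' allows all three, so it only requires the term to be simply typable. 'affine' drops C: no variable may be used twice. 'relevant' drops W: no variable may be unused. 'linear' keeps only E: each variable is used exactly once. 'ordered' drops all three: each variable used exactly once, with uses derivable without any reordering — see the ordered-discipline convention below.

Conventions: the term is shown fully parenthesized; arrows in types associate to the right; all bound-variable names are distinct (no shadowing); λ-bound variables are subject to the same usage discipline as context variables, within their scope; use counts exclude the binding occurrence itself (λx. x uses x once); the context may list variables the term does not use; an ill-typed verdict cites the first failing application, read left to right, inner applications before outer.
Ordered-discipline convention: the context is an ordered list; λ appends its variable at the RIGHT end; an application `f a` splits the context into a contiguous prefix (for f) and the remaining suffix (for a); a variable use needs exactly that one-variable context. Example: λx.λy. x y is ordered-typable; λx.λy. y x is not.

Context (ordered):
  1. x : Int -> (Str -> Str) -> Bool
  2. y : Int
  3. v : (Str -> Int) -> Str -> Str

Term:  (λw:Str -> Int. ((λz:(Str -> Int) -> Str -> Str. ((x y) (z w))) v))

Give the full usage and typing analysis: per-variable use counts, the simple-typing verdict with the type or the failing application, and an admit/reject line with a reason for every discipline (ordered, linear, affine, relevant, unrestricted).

usage: x ×1, y ×1, v ×1, w (λ-bound) ×1, z (λ-bound) ×1
use order (left to right): x, y, z, w, v
typing: ✓ — (Str -> Int) -> Bool
ordered: ✗ — no contiguous prefix/suffix split fits x, y, z, w, v
linear: ✓ — x, y, v, w, z: one use apiece
affine: ✓ — at most one use each (x, y, v, w, z)
relevant: ✓ — none of x, y, v, w, z goes unused
unrestricted: ✓ — typability at (Str -> Int) -> Bool is all that's needed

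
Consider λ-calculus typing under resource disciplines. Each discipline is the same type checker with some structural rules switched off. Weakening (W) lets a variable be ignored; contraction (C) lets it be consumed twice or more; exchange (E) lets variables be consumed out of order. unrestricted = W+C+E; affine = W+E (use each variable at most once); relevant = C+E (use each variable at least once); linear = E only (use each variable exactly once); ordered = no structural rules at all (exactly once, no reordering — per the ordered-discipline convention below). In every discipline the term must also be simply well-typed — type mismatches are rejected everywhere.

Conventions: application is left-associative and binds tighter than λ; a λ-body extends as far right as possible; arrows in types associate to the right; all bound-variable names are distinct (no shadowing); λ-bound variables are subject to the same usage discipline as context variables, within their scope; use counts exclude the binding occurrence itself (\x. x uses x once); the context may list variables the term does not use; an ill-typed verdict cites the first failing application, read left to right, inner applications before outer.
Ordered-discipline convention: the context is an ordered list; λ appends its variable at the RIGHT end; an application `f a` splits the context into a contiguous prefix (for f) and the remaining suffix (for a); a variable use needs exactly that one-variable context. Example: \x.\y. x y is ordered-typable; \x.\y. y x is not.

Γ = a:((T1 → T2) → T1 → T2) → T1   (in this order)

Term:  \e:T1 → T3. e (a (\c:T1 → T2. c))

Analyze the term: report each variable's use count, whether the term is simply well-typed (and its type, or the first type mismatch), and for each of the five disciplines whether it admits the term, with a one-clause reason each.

use counts: a: 1×, e [bound]: 1×, c [bound]: 1×
use order (left to right): e, a, c
typing: the term checks, with type (T1 → T3) → T3
ordered: ✗ — needs exchange: uses follow e, a, c
linear: ✓ — exactly-once usage across a, e, c
affine: ✓ — no duplicate uses among a, e, c
relevant: ✓ — a, e, c: all used, weakening unneeded
unrestricted: ✓ — well-typed at (T1 → T3) → T3; no restrictions here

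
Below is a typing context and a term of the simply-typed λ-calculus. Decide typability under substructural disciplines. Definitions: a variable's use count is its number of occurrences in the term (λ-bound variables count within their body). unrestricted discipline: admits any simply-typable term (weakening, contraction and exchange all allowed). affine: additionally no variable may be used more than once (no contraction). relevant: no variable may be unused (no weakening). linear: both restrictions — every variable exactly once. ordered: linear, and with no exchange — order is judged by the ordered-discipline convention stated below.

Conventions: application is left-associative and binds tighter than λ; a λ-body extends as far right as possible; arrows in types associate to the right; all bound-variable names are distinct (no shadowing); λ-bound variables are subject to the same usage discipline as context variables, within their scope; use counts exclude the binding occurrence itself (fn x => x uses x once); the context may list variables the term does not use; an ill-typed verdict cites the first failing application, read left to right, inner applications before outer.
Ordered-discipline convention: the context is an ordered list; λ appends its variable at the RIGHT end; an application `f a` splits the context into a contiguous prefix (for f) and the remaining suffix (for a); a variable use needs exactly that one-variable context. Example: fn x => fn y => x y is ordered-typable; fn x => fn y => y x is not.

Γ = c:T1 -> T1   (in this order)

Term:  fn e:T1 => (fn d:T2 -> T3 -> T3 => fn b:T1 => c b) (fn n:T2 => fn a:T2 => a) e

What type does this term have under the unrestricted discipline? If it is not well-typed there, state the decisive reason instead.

not well-typed under unrestricted — the type mismatch rejects it
use counts: c ×1; e (bound) ×1; d (bound) ×0; b (bound) ×1; n (bound) ×0; a (bound) ×1
uses in reading order: c, b, a, e
typing: ill-typed: an argument T2 -> T2 -> T2 mismatches the expected T2 -> T3 -> T3
per-discipline verdicts: ordered ✗; linear ✗; affine ✗; relevant ✗; unrestricted ✗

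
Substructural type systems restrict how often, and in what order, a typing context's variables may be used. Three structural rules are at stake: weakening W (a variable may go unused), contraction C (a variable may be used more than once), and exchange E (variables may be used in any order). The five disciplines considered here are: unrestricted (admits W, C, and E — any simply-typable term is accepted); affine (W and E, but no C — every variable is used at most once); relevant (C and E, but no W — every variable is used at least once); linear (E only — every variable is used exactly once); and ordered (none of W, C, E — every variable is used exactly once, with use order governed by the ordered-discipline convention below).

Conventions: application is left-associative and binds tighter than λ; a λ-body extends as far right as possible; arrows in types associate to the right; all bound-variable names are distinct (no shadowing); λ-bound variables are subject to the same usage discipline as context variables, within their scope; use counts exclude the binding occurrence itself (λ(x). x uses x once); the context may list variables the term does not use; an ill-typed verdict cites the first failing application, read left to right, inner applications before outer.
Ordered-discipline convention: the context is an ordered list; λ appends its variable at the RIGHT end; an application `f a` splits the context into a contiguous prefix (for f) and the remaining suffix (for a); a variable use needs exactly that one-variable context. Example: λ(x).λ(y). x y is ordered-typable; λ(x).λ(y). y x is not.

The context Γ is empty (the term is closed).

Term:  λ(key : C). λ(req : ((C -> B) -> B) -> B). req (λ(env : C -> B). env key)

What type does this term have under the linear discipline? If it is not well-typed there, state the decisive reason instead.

term : C -> (((C -> B) -> B) -> B) -> B
usage: key (bound): 1, req (bound): 1, env (bound): 1
order of uses: req, env, key
typing: ✓ — C -> (((C -> B) -> B) -> B) -> B
per-discipline verdicts: ordered ✗; linear ✓; affine ✓; relevant ✓; unrestricted ✓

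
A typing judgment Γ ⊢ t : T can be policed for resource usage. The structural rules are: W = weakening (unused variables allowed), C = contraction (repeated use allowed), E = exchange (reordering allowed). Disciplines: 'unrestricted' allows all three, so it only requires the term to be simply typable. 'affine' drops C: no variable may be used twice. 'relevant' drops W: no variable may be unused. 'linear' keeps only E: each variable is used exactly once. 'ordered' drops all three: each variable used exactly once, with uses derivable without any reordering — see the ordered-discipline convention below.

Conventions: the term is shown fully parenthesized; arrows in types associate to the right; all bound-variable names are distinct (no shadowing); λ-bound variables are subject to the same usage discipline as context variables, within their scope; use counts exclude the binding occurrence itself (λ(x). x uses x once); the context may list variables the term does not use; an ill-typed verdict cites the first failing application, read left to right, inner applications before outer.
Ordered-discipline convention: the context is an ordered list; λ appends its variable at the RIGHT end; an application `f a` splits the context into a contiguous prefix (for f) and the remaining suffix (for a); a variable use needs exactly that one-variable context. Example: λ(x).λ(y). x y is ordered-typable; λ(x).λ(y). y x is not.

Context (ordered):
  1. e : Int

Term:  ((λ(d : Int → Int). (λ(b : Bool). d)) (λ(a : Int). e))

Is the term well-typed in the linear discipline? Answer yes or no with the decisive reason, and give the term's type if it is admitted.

no — b, a left unused
counts: e: 1, d [bound]: 1, b [bound]: 0, a [bound]: 0
left-to-right use order: d, e
typing: ✓ — Bool → Int → Int
across the five disciplines: ordered ✗, linear ✗, affine ✓, relevant ✗, unrestricted ✓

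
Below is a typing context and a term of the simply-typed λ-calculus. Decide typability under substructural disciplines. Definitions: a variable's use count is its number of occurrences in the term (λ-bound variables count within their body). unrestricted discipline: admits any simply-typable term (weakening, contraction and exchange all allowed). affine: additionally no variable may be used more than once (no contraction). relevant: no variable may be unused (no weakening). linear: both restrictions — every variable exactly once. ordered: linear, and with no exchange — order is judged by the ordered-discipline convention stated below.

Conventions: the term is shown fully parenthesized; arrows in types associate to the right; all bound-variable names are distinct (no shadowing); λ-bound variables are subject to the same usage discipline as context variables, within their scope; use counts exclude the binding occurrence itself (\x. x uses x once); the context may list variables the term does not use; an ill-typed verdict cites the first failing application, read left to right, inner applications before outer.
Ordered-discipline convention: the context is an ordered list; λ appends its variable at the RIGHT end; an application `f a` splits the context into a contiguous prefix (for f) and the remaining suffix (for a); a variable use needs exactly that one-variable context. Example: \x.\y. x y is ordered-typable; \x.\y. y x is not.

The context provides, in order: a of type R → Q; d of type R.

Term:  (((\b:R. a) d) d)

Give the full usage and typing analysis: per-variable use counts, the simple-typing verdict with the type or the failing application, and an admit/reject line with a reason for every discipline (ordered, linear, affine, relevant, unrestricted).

counts: a: 1×; d: 2×; b [bound]: 0×
left-to-right use order: a, d, d
typing: ✓ — Q
ordered: ✗, needs contraction — d ×2; needs weakening: b unused
linear: ✗, needs contraction — d ×2; needs weakening: b unused
affine: ✗, needs contraction — d ×2
relevant: ✗, needs weakening: b unused
unrestricted: ✓, well-typed at Q; no restrictions here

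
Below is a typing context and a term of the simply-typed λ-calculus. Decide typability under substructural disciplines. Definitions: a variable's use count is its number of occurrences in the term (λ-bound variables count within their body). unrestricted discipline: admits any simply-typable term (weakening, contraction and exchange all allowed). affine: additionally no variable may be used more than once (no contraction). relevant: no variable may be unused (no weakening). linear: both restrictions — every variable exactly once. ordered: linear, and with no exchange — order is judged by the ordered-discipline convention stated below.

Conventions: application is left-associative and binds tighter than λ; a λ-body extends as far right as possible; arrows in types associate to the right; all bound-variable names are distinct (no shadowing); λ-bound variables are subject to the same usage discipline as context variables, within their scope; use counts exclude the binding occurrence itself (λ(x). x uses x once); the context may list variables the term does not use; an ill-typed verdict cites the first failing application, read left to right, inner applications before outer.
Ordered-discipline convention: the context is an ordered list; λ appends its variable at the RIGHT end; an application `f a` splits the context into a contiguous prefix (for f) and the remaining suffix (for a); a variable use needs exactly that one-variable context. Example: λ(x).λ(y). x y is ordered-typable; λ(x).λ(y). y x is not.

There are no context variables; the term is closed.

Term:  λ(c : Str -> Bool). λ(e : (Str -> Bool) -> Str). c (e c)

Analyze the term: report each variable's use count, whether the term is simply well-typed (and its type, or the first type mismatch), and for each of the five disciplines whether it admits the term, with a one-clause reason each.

use counts: c [bound]=2; e [bound]=1
order of uses: c, e, c
typing: ✓ — (Str -> Bool) -> ((Str -> Bool) -> Str) -> Bool
ordered: ✗, repeated use of c ×2
linear: ✗, repeated use of c ×2
affine: ✗, repeated use of c ×2
relevant: ✓, none of c, e goes unused
unrestricted: ✓, well-typed at (Str -> Bool) -> ((Str -> Bool) -> Str) -> Bool; no restrictions here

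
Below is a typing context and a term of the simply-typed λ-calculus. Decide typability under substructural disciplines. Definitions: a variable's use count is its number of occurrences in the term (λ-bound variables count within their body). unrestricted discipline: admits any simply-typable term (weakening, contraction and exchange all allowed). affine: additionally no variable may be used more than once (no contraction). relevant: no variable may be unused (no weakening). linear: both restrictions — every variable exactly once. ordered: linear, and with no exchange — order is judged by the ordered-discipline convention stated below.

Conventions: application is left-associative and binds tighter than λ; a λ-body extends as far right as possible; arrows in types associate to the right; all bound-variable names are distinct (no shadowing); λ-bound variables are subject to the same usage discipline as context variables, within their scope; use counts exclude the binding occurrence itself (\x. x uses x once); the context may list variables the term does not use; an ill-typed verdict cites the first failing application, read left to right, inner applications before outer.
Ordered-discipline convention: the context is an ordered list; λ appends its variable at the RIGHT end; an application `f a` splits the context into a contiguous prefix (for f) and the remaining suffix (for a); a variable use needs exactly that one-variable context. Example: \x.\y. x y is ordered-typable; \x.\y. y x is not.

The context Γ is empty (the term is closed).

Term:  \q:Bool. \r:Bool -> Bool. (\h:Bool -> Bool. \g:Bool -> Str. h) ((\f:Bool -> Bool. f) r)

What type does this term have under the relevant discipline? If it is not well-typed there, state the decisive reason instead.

not well-typed under relevant — needs weakening: q, g unused
usage: q (bound): 0×, r (bound): 1×, h (bound): 1×, g (bound): 0×, f (bound): 1×
order of uses: h, f, r
typing: ✓ — Bool -> (Bool -> Bool) -> (Bool -> Str) -> Bool -> Bool
all disciplines: ordered ✗; linear ✗; affine ✓; relevant ✗; unrestricted ✓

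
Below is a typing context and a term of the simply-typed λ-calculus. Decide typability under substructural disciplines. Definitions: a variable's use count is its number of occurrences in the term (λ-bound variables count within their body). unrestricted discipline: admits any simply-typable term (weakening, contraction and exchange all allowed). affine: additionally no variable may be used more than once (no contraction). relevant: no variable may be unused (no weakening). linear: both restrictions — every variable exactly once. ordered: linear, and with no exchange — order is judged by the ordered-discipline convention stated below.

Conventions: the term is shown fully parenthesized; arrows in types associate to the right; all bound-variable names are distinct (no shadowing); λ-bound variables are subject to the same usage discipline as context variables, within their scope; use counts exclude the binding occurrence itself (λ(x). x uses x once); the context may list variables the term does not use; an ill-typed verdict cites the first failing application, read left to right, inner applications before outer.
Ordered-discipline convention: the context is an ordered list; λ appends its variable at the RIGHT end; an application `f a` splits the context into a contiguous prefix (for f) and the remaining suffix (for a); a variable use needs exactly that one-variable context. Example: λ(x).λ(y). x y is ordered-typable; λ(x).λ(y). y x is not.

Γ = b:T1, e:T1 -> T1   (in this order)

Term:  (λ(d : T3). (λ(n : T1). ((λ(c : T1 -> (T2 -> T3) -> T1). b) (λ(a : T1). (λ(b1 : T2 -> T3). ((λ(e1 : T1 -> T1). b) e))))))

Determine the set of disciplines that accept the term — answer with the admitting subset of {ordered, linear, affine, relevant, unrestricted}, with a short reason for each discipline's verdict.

admitting disciplines: unrestricted
variable uses: b ×2; e ×1; d (bound) ×0; n (bound) ×0; c (bound) ×0; a (bound) ×0; b1 (bound) ×0; e1 (bound) ×0
left-to-right use order: b, b, e
typing: ✓ — T3 -> T1 -> T1
ordered ✗ (needs contraction — b ×2; d, n, c, a, b1, e1 left unused)
linear ✗ (needs contraction — b ×2; d, n, c, a, b1, e1 left unused)
affine ✗ (needs contraction — b ×2)
relevant ✗ (d, n, c, a, b1, e1 left unused)
unrestricted ✓ (well-typed at T3 -> T1 -> T1; no restrictions here)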